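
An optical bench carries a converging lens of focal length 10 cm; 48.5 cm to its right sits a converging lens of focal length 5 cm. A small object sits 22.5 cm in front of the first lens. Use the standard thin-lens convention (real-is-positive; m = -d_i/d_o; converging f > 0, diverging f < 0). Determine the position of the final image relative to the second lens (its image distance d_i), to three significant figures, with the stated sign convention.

5.98 cm

Applying the thin-lens equation to the first lens, 1/10 = 1/22.5 + 1/d_i1, which gives d_i1 = 18.000 cm.
Object distance for lens 2: d_o2 = 48.5 - 18.000 = 30.500 cm.
Applying the thin-lens equation again with f_2 = 5 cm and d_o2 = 30.500 cm gives d_i2 = 5.980 cm.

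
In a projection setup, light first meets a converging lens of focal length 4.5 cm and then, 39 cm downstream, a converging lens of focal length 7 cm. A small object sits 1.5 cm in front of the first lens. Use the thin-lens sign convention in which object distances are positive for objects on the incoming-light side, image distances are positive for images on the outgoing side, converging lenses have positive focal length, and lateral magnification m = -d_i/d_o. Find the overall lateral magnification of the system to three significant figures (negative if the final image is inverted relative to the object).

-0.307

Applying the thin-lens equation to the first lens, 1/4.5 = 1/1.5 + 1/d_i1, which gives d_i1 = -2.250 cm.
Its lateral magnification is m_1 = -d_i1/d_o1 = -(-2.250)/1.5 = 1.5000.
The intermediate image is virtual, 2.250 cm to the left of lens 1, so d_o2 = L - d_i1 = 39 - (-2.250) = 41.250 cm.
Applying the thin-lens equation again with f_2 = 7 cm and d_o2 = 41.250 cm gives d_i2 = 8.431 cm.
m_2 = -(8.431)/(41.250) = -0.2044.
Overall magnification: m = m_1 m_2 = -0.3066.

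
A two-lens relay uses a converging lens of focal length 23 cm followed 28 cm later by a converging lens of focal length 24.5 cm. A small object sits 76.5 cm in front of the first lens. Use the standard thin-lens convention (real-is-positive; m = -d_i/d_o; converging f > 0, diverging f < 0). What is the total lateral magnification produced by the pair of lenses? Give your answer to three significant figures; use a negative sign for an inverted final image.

-0.358

Applying the thin-lens equation to the first lens, 1/23 = 1/76.5 + 1/d_i1, which gives d_i1 = 32.888 cm.
Its lateral magnification is m_1 = -d_i1/d_o1 = -(32.888)/76.5 = -0.4299.
Since 32.888 cm > 28 cm, the first image lies past the second lens and serves as a virtual object: d_o2 = L - d_i1 = -4.888 cm.
Applying the thin-lens equation again with f_2 = 24.5 cm and d_o2 = -4.888 cm gives d_i2 = 4.075 cm.
m_2 = -(4.075)/(-4.888) = 0.8337.
Overall magnification: m = m_1 m_2 = -0.3584.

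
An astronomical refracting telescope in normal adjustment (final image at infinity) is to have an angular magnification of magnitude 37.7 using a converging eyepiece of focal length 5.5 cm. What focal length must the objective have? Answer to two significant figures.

210 cm

|M| = f_obj/|f_eye|, so f_obj = |M| x |f_eye| = 37.7 x 5.5 = 207.350 cm.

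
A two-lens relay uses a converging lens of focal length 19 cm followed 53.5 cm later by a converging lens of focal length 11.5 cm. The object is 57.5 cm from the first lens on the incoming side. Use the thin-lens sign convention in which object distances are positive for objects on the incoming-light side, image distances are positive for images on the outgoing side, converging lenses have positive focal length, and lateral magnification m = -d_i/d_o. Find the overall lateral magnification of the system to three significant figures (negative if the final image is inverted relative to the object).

Applying the thin-lens equation to the first lens, 1/19 = 1/57.5 + 1/d_i1, which gives d_i1 = 28.377 cm.
Its lateral magnification is m_1 = -d_i1/d_o1 = -(28.377)/57.5 = -0.4935.
Object distance for lens 2: d_o2 = 53.5 - 28.377 = 25.123 cm.
Applying the thin-lens equation again with f_2 = 11.5 cm and d_o2 = 25.123 cm gives d_i2 = 21.208 cm.
m_2 = -(21.208)/(25.123) = -0.8441.
Total m = m_1 x m_2 = (-0.4935)(-0.8441) = 0.4166.

0.417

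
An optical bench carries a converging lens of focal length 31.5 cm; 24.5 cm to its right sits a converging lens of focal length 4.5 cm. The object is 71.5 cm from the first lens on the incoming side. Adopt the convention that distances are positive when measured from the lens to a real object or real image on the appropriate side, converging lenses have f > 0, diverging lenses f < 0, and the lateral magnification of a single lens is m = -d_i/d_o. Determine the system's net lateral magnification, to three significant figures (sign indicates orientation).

-0.0976

Applying the thin-lens equation to the first lens, 1/31.5 = 1/71.5 + 1/d_i1, which gives d_i1 = 56.306 cm.
Its lateral magnification is m_1 = -d_i1/d_o1 = -(56.306)/71.5 = -0.7875.
Since 56.306 cm > 24.5 cm, the first image lies past the second lens and serves as a virtual object: d_o2 = L - d_i1 = -31.806 cm.
Applying the thin-lens equation again with f_2 = 4.5 cm and d_o2 = -31.806 cm gives d_i2 = 3.942 cm.
m_2 = -(3.942)/(-31.806) = 0.1239.
The system's lateral magnification is m_1 m_2 = (-0.7875)(0.1239) = -0.0976.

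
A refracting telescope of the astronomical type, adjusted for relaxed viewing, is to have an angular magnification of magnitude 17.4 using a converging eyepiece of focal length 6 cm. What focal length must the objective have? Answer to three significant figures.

|M| = f_obj/|f_eye|, so f_obj = |M| x |f_eye| = 17.4 x 6 = 104.400 cm.

104 cm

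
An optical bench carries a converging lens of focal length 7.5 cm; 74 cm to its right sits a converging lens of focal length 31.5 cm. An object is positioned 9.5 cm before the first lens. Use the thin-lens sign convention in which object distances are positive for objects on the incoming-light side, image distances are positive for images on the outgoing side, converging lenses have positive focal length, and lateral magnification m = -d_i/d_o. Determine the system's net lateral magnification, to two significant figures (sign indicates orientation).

17

Applying the thin-lens equation to the first lens, 1/7.5 = 1/9.5 + 1/d_i1, which gives d_i1 = 35.625 cm.
Its lateral magnification is m_1 = -d_i1/d_o1 = -(35.625)/9.5 = -3.7500.
That image sits 38.375 cm in front of the second lens, so d_o2 = 38.375 cm.
Applying the thin-lens equation again with f_2 = 31.5 cm and d_o2 = 38.375 cm gives d_i2 = 175.827 cm.
m_2 = -(175.827)/(38.375) = -4.5818.
The system's lateral magnification is m_1 m_2 = (-3.7500)(-4.5818) = 17.1818.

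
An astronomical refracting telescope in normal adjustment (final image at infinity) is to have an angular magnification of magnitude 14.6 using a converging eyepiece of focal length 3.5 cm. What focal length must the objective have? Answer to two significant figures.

51 cm

|M| = f_obj/|f_eye|, so f_obj = |M| x |f_eye| = 14.6 x 3.5 = 51.100 cm.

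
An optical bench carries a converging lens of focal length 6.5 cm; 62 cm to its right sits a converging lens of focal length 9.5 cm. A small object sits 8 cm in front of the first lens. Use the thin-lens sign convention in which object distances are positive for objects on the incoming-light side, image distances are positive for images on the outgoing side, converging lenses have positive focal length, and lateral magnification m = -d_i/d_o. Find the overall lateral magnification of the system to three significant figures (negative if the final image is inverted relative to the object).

First lens: d_i1 = 1/(1/6.5 - 1/8) = 34.667 cm.
m_1 = -(34.667)/8 = -4.3333.
Object distance for lens 2: d_o2 = 62 - 34.667 = 27.333 cm.
Second lens: d_i2 = 1/(1/9.5 - 1/(27.333)) = 14.561 cm.
m_2 = -(14.561)/(27.333) = -0.5327.
Overall magnification: m = m_1 m_2 = 2.3084.

2.31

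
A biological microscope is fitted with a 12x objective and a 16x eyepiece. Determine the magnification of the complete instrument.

192

The overall magnification of a compound microscope is the product of the objective and eyepiece magnifications:
M = M_obj x M_eye = 12 x 16 = 192.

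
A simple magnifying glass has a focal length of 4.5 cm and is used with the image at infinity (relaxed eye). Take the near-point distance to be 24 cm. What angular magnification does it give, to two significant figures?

5.3

M = D/f = 24/4.5 = 5.333.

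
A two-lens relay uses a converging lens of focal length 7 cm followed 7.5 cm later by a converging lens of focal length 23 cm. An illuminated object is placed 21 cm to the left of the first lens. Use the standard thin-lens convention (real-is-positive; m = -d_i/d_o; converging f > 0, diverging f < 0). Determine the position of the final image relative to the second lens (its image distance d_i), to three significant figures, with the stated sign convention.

2.65 cm

First lens: d_i1 = 1/(1/7 - 1/21) = 10.500 cm.
This image would form 10.500 cm past lens 1, i.e. 3.000 cm beyond lens 2, so it is a virtual object for lens 2: d_o2 = 7.5 - 10.500 = -3.000 cm.
Second lens: d_i2 = 1/(1/23 - 1/(-3.000)) = 2.654 cm.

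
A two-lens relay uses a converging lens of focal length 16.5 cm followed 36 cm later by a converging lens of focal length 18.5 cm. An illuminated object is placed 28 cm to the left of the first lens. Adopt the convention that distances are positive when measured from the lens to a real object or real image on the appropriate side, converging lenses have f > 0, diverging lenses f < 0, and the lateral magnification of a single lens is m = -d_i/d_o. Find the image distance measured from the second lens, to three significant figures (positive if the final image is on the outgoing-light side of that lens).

3.41 cm

First lens: d_i1 = 1/(1/16.5 - 1/28) = 40.174 cm.
This image would form 40.174 cm past lens 1, i.e. 4.174 cm beyond lens 2, so it is a virtual object for lens 2: d_o2 = 36 - 40.174 = -4.174 cm.
Second lens: d_i2 = 1/(1/18.5 - 1/(-4.174)) = 3.406 cm.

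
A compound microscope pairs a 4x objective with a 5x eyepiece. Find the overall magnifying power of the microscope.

The overall magnification of a compound microscope is the product of the objective and eyepiece magnifications:
M = M_obj x M_eye = 4 x 5 = 20.

20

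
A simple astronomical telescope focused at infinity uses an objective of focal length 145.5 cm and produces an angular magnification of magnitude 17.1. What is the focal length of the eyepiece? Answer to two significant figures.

|M| = f_obj/f_eye, so f_eye = f_obj/|M| = 145.5/17.1 = 8.509 cm.

8.5 cm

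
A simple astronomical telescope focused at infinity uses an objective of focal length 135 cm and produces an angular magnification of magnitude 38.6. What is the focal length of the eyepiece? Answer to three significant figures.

3.50 cm

|M| = f_obj/f_eye, so f_eye = f_obj/|M| = 135/38.6 = 3.497 cm.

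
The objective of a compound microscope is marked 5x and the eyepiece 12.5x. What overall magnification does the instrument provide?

62.5

The overall magnification of a compound microscope is the product of the objective and eyepiece magnifications:
M = M_obj x M_eye = 5 x 12.5 = 62.5.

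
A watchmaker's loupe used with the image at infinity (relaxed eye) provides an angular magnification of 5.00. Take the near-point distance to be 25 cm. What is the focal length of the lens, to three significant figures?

For the image at infinity, M = D/f.
f = D/M = 25/5.0 = 5.000 cm.

5.00 cm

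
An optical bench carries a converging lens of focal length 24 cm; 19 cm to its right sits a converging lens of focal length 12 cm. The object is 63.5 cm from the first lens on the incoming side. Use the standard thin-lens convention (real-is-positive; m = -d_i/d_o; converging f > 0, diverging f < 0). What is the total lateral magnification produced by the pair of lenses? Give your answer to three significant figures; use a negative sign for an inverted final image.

-0.231

Applying the thin-lens equation to the first lens, 1/24 = 1/63.5 + 1/d_i1, which gives d_i1 = 38.582 cm.
Its lateral magnification is m_1 = -d_i1/d_o1 = -(38.582)/63.5 = -0.6076.
Since 38.582 cm > 19 cm, the first image lies past the second lens and serves as a virtual object: d_o2 = L - d_i1 = -19.582 cm.
Applying the thin-lens equation again with f_2 = 12 cm and d_o2 = -19.582 cm gives d_i2 = 7.440 cm.
m_2 = -(7.440)/(-19.582) = 0.3800.
Overall magnification: m = m_1 m_2 = -0.2309.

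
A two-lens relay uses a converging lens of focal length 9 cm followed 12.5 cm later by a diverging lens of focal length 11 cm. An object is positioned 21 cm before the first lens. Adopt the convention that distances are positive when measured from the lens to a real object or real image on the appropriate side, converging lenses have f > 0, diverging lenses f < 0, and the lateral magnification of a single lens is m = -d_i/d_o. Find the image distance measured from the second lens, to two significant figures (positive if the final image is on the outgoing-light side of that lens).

4.6 cm

First lens: d_i1 = 1/(1/9 - 1/21) = 15.750 cm.
Since 15.750 cm > 12.5 cm, the first image lies past the second lens and serves as a virtual object: d_o2 = L - d_i1 = -3.250 cm.
Second lens: d_i2 = 1/(1/(-11) - 1/(-3.250)) = 4.613 cm.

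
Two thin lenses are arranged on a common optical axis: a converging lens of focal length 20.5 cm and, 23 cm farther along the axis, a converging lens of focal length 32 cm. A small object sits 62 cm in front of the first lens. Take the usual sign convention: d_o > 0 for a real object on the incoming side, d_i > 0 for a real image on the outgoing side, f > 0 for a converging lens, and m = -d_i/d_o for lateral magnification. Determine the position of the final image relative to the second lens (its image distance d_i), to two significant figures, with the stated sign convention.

Applying the thin-lens equation to the first lens, 1/20.5 = 1/62 + 1/d_i1, which gives d_i1 = 30.627 cm.
Since 30.627 cm > 23 cm, the first image lies past the second lens and serves as a virtual object: d_o2 = L - d_i1 = -7.627 cm.
Applying the thin-lens equation again with f_2 = 32 cm and d_o2 = -7.627 cm gives d_i2 = 6.159 cm.

6.2 cm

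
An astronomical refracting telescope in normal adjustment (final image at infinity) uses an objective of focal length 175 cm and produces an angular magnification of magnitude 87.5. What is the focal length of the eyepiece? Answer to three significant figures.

|M| = f_obj/f_eye, so f_eye = f_obj/|M| = 175/87.5 = 2.000 cm.

2.00 cm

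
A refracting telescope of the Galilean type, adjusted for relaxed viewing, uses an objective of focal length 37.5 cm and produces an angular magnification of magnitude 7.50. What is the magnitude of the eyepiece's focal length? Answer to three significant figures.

|M| = f_obj/|f_eye|, so |f_eye| = f_obj/|M| = 37.5/7.5 = 5.000 cm.
(The eyepiece is diverging, so its signed focal length is -5.000 cm.)

5.00 cm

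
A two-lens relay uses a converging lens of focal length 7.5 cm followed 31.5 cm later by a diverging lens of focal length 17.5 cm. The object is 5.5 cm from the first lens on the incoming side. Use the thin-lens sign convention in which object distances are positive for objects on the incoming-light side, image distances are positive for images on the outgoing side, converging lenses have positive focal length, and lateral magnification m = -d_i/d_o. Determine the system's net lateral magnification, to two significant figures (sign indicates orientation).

0.94

Applying the thin-lens equation to the first lens, 1/7.5 = 1/5.5 + 1/d_i1, which gives d_i1 = -20.625 cm.
Its lateral magnification is m_1 = -d_i1/d_o1 = -(-20.625)/5.5 = 3.7500.
With d_i1 < 0 the first image is virtual and lies on the object side; the object distance for lens 2 is d_o2 = 31.5 - (-20.625) = 52.125 cm.
Applying the thin-lens equation again with f_2 = -17.5 cm and d_o2 = 52.125 cm gives d_i2 = -13.101 cm.
m_2 = -(-13.101)/(52.125) = 0.2513.
Total m = m_1 x m_2 = (3.7500)(0.2513) = 0.9425.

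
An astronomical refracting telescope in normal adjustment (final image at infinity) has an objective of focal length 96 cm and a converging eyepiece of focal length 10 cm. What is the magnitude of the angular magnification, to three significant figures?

9.60

|M| = f_obj/|f_eye| = 96/10 = 9.600.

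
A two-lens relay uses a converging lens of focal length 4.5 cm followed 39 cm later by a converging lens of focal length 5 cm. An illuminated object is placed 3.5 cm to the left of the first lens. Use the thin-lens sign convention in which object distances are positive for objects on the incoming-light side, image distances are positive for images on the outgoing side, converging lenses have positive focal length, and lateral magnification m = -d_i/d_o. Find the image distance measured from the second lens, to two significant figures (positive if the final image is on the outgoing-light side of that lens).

5.5 cm

Lens 1: 1/d_i1 = 1/f_1 - 1/d_o1 = 1/4.5 - 1/3.5 = -0.06349 cm^-1, so d_i1 = -15.750 cm.
With d_i1 < 0 the first image is virtual and lies on the object side; the object distance for lens 2 is d_o2 = 39 - (-15.750) = 54.750 cm.
Lens 2: 1/d_i2 = 1/f_2 - 1/d_o2 = 1/5 - 1/(54.750) = 0.18174 cm^-1, so d_i2 = 5.503 cm.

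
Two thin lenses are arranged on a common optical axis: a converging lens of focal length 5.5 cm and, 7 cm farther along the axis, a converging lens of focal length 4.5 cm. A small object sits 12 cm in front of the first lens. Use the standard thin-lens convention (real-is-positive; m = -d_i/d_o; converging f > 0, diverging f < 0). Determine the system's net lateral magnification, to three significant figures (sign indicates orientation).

-0.497

First lens: d_i1 = 1/(1/5.5 - 1/12) = 10.154 cm.
m_1 = -(10.154)/12 = -0.8462.
Since 10.154 cm > 7 cm, the first image lies past the second lens and serves as a virtual object: d_o2 = L - d_i1 = -3.154 cm.
Second lens: d_i2 = 1/(1/4.5 - 1/(-3.154)) = 1.854 cm.
m_2 = -(1.854)/(-3.154) = 0.5879.
Overall magnification: m = m_1 m_2 = -0.4975.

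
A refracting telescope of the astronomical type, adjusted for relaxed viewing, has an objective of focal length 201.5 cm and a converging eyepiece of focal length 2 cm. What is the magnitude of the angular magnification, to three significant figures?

101

|M| = f_obj/|f_eye| = 201.5/2 = 100.750.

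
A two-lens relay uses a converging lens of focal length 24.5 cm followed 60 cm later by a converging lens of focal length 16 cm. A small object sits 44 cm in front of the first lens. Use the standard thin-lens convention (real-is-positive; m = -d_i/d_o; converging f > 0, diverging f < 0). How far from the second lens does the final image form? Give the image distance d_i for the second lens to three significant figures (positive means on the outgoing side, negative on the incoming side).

First lens: d_i1 = 1/(1/24.5 - 1/44) = 55.282 cm.
The intermediate image is 55.282 cm to the right of lens 1, so d_o2 = L - d_i1 = 60 - 55.282 = 4.718 cm.
Second lens: d_i2 = 1/(1/16 - 1/(4.718)) = -6.691 cm.

-6.69 cm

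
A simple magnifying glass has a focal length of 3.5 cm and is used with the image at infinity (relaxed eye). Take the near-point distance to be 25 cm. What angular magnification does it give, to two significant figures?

7.1

M = D/f = 25/3.5 = 7.143.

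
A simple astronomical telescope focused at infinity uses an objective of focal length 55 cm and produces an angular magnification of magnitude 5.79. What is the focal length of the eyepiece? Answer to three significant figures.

9.50 cm

|M| = f_obj/f_eye, so f_eye = f_obj/|M| = 55/5.79 = 9.499 cm.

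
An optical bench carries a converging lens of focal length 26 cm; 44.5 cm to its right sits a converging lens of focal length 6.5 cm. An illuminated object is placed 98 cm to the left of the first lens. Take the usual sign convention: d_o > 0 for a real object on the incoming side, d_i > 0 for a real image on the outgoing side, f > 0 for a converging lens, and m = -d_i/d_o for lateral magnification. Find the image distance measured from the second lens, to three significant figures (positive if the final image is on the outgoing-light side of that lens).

22.7 cm

Lens 1: 1/d_i1 = 1/f_1 - 1/d_o1 = 1/26 - 1/98 = 0.02826 cm^-1, so d_i1 = 35.389 cm.
The intermediate image is 35.389 cm to the right of lens 1, so d_o2 = L - d_i1 = 44.5 - 35.389 = 9.111 cm.
Lens 2: 1/d_i2 = 1/f_2 - 1/d_o2 = 1/6.5 - 1/(9.111) = 0.04409 cm^-1, so d_i2 = 22.681 cm.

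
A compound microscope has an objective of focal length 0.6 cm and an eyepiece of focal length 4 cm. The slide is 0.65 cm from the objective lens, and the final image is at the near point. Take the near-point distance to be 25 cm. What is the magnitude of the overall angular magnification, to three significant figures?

Objective: 1/d_i = 1/f_obj - 1/d_o = 1/0.6 - 1/0.65 = 0.12821 cm^-1, so d_i = 7.800 cm.
m_obj = -d_i/d_o = -7.800/0.65 = -12.000.
Eyepiece angular magnification (image at near point): M_eye = 1 + D/f_e = 1 + 25/4 = 7.250.
Overall M = m_obj x M_eye = (-12.000)(7.250) = -87.00.
|M| = 87.00.

87.0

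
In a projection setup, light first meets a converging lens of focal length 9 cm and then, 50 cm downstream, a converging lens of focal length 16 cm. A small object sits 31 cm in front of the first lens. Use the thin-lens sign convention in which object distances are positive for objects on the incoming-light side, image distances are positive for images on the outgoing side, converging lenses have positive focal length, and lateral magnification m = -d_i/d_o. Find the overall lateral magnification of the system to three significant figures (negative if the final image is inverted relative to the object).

Lens 1: 1/d_i1 = 1/f_1 - 1/d_o1 = 1/9 - 1/31 = 0.07885 cm^-1, so d_i1 = 12.682 cm.
m_1 = -(12.682)/31 = -0.4091.
That image sits 37.318 cm in front of the second lens, so d_o2 = 37.318 cm.
Lens 2: 1/d_i2 = 1/f_2 - 1/d_o2 = 1/16 - 1/(37.318) = 0.03570 cm^-1, so d_i2 = 28.009 cm.
m_2 = -(28.009)/(37.318) = -0.7505.
Total m = m_1 x m_2 = (-0.4091)(-0.7505) = 0.3070.

0.307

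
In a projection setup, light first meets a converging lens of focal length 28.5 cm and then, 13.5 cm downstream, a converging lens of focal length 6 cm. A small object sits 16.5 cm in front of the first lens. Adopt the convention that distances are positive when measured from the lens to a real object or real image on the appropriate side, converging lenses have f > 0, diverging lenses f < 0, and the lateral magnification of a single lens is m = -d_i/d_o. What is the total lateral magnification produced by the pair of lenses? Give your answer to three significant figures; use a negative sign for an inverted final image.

Applying the thin-lens equation to the first lens, 1/28.5 = 1/16.5 + 1/d_i1, which gives d_i1 = -39.187 cm.
Its lateral magnification is m_1 = -d_i1/d_o1 = -(-39.187)/16.5 = 2.3750.
With d_i1 < 0 the first image is virtual and lies on the object side; the object distance for lens 2 is d_o2 = 13.5 - (-39.187) = 52.687 cm.
Applying the thin-lens equation again with f_2 = 6 cm and d_o2 = 52.687 cm gives d_i2 = 6.771 cm.
m_2 = -(6.771)/(52.687) = -0.1285.
Overall magnification: m = m_1 m_2 = -0.3052.

-0.305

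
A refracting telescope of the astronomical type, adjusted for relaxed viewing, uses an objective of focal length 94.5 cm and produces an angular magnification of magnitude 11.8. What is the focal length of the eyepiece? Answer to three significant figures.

8.01 cm

|M| = f_obj/f_eye, so f_eye = f_obj/|M| = 94.5/11.8 = 8.008 cm.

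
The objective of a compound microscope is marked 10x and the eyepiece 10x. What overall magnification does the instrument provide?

100

The overall magnification of a compound microscope is the product of the objective and eyepiece magnifications:
M = M_obj x M_eye = 10 x 10 = 100.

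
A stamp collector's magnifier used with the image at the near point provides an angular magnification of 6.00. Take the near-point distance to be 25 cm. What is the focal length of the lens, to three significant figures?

5.00 cm

For the image at the near point, M = 1 + D/f.
f = D/(M - 1) = 25/(6.0 - 1) = 5.000 cm.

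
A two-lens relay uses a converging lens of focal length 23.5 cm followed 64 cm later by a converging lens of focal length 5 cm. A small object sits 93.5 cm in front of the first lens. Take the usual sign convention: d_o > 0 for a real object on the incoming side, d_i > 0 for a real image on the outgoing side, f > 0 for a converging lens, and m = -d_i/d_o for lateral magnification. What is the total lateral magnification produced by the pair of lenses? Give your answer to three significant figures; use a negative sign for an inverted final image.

Applying the thin-lens equation to the first lens, 1/23.5 = 1/93.5 + 1/d_i1, which gives d_i1 = 31.389 cm.
Its lateral magnification is m_1 = -d_i1/d_o1 = -(31.389)/93.5 = -0.3357.
The intermediate image is 31.389 cm to the right of lens 1, so d_o2 = L - d_i1 = 64 - 31.389 = 32.611 cm.
Applying the thin-lens equation again with f_2 = 5 cm and d_o2 = 32.611 cm gives d_i2 = 5.905 cm.
m_2 = -(5.905)/(32.611) = -0.1811.
Total m = m_1 x m_2 = (-0.3357)(-0.1811) = 0.0608.

0.0608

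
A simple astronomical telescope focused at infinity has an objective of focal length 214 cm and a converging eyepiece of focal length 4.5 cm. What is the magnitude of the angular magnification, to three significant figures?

47.6

|M| = f_obj/|f_eye| = 214/4.5 = 47.556.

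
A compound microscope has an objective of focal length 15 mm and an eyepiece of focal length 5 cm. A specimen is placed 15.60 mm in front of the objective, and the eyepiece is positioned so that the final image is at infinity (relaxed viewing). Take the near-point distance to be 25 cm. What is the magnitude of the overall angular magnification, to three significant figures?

Convert to cm: f_obj = 15 mm = 1.5 cm; d_o = 15.60 mm = 1.56 cm.
Objective: 1/d_i = 1/f_obj - 1/d_o = 1/1.5 - 1/1.56 = 0.02564 cm^-1, so d_i = 39.000 cm.
m_obj = -d_i/d_o = -39.000/1.56 = -25.000.
Eyepiece angular magnification (image at infinity): M_eye = D/f_e = 25/5 = 5.000.
Overall M = m_obj x M_eye = (-25.000)(5.000) = -125.00.
|M| = 125.00.

125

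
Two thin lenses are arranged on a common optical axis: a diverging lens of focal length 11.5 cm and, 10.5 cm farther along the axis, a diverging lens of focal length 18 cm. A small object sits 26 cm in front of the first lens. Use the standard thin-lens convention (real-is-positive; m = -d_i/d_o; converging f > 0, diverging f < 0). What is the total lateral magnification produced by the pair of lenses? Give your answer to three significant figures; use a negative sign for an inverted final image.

0.151

Applying the thin-lens equation to the first lens, 1/(-11.5) = 1/26 + 1/d_i1, which gives d_i1 = -7.973 cm.
Its lateral magnification is m_1 = -d_i1/d_o1 = -(-7.973)/26 = 0.3067.
The intermediate image is virtual, 7.973 cm to the left of lens 1, so d_o2 = L - d_i1 = 10.5 - (-7.973) = 18.473 cm.
Applying the thin-lens equation again with f_2 = -18 cm and d_o2 = 18.473 cm gives d_i2 = -9.117 cm.
m_2 = -(-9.117)/(18.473) = 0.4935.
Total m = m_1 x m_2 = (0.3067)(0.4935) = 0.1513.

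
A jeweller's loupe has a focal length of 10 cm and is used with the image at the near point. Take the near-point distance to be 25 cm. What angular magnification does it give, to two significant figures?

M = 1 + D/f = 1 + 25/10 = 3.500.

3.5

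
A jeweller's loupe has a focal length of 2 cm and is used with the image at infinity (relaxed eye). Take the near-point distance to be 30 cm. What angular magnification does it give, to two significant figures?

15

M = D/f = 30/2 = 15.000.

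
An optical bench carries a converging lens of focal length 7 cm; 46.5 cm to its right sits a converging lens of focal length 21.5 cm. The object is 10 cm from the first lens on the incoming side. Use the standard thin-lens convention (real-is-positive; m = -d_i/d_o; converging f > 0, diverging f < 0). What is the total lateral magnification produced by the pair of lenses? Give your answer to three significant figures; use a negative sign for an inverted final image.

Lens 1: 1/d_i1 = 1/f_1 - 1/d_o1 = 1/7 - 1/10 = 0.04286 cm^-1, so d_i1 = 23.333 cm.
m_1 = -(23.333)/10 = -2.3333.
Object distance for lens 2: d_o2 = 46.5 - 23.333 = 23.167 cm.
Lens 2: 1/d_i2 = 1/f_2 - 1/d_o2 = 1/21.5 - 1/(23.167) = 0.00335 cm^-1, so d_i2 = 298.850 cm.
m_2 = -(298.850)/(23.167) = -12.9000.
Total m = m_1 x m_2 = (-2.3333)(-12.9000) = 30.1000.

30.1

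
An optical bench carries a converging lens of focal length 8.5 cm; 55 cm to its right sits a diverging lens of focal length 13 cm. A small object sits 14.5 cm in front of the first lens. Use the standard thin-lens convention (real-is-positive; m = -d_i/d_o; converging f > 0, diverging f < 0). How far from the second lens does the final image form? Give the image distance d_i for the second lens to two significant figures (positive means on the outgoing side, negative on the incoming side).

First lens: d_i1 = 1/(1/8.5 - 1/14.5) = 20.542 cm.
The intermediate image is 20.542 cm to the right of lens 1, so d_o2 = L - d_i1 = 55 - 20.542 = 34.458 cm.
Second lens: d_i2 = 1/(1/(-13) - 1/(34.458)) = -9.439 cm.

-9.4 cm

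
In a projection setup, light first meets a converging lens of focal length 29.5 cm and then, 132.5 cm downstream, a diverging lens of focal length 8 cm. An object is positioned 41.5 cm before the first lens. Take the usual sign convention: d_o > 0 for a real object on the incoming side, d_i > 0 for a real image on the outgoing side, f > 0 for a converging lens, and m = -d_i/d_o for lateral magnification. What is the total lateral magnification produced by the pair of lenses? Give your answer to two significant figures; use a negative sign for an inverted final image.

-0.51

First lens: d_i1 = 1/(1/29.5 - 1/41.5) = 102.021 cm.
m_1 = -(102.021)/41.5 = -2.4583.
That image sits 30.479 cm in front of the second lens, so d_o2 = 30.479 cm.
Second lens: d_i2 = 1/(1/(-8) - 1/(30.479)) = -6.337 cm.
m_2 = -(-6.337)/(30.479) = 0.2079.
Overall magnification: m = m_1 m_2 = -0.5111.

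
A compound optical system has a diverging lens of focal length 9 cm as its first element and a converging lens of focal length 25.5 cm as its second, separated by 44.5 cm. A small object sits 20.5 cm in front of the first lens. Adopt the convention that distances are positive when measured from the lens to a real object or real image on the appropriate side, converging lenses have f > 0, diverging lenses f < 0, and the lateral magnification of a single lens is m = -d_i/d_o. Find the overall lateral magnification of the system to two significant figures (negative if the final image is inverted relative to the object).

Lens 1: 1/d_i1 = 1/f_1 - 1/d_o1 = 1/(-9) - 1/20.5 = -0.15989 cm^-1, so d_i1 = -6.254 cm.
m_1 = -(-6.254)/20.5 = 0.3051.
With d_i1 < 0 the first image is virtual and lies on the object side; the object distance for lens 2 is d_o2 = 44.5 - (-6.254) = 50.754 cm.
Lens 2: 1/d_i2 = 1/f_2 - 1/d_o2 = 1/25.5 - 1/(50.754) = 0.01951 cm^-1, so d_i2 = 51.248 cm.
m_2 = -(51.248)/(50.754) = -1.0097.
The system's lateral magnification is m_1 m_2 = (0.3051)(-1.0097) = -0.3081.

-0.31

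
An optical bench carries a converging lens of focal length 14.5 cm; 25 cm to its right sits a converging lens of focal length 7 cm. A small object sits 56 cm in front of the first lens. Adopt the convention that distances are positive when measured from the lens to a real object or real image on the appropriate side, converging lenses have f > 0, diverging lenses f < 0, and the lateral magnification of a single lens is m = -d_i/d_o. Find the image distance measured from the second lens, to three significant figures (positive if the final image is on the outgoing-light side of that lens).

Lens 1: 1/d_i1 = 1/f_1 - 1/d_o1 = 1/14.5 - 1/56 = 0.05111 cm^-1, so d_i1 = 19.566 cm.
The intermediate image is 19.566 cm to the right of lens 1, so d_o2 = L - d_i1 = 25 - 19.566 = 5.434 cm.
Lens 2: 1/d_i2 = 1/f_2 - 1/d_o2 = 1/7 - 1/(5.434) = -0.04118 cm^-1, so d_i2 = -24.285 cm.

-24.3 cm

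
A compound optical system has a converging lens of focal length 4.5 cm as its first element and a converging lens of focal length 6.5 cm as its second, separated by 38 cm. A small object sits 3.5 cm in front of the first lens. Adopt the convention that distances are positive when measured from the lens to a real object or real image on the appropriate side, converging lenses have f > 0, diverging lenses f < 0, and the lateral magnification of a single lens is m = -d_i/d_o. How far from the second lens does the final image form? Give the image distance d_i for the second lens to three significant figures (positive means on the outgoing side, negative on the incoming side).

7.39 cm

Applying the thin-lens equation to the first lens, 1/4.5 = 1/3.5 + 1/d_i1, which gives d_i1 = -15.750 cm.
With d_i1 < 0 the first image is virtual and lies on the object side; the object distance for lens 2 is d_o2 = 38 - (-15.750) = 53.750 cm.
Applying the thin-lens equation again with f_2 = 6.5 cm and d_o2 = 53.750 cm gives d_i2 = 7.394 cm.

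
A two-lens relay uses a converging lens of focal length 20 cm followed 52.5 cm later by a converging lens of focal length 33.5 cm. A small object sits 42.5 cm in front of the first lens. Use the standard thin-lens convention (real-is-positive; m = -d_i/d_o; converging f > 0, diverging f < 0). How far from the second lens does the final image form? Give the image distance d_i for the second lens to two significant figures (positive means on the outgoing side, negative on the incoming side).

Lens 1: 1/d_i1 = 1/f_1 - 1/d_o1 = 1/20 - 1/42.5 = 0.02647 cm^-1, so d_i1 = 37.778 cm.
Object distance for lens 2: d_o2 = 52.5 - 37.778 = 14.722 cm.
Lens 2: 1/d_i2 = 1/f_2 - 1/d_o2 = 1/33.5 - 1/(14.722) = -0.03807 cm^-1, so d_i2 = -26.265 cm.

-26 cm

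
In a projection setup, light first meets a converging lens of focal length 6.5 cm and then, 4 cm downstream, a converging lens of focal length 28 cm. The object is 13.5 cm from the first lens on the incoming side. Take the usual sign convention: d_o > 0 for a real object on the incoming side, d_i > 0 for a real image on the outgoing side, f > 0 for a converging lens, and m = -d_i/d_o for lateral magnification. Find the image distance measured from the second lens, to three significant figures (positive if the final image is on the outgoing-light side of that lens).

First lens: d_i1 = 1/(1/6.5 - 1/13.5) = 12.536 cm.
This image would form 12.536 cm past lens 1, i.e. 8.536 cm beyond lens 2, so it is a virtual object for lens 2: d_o2 = 4 - 12.536 = -8.536 cm.
Second lens: d_i2 = 1/(1/28 - 1/(-8.536)) = 6.542 cm.

6.54 cm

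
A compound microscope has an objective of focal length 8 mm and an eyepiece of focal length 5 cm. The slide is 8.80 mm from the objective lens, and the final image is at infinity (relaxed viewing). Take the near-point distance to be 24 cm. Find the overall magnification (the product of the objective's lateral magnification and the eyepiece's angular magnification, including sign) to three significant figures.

Convert to cm: f_obj = 8 mm = 0.8 cm; d_o = 8.80 mm = 0.88 cm.
Objective: 1/d_i = 1/f_obj - 1/d_o = 1/0.8 - 1/0.88 = 0.11364 cm^-1, so d_i = 8.800 cm.
m_obj = -d_i/d_o = -8.800/0.88 = -10.000.
Eyepiece angular magnification (image at infinity): M_eye = D/f_e = 24/5 = 4.800.
Overall M = m_obj x M_eye = (-10.000)(4.800) = -48.00.

-48.0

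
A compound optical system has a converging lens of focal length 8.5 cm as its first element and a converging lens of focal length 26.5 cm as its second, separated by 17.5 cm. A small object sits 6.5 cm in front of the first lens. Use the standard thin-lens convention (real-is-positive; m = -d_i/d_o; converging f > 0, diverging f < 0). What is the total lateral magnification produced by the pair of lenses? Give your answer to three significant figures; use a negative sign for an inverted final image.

First lens: d_i1 = 1/(1/8.5 - 1/6.5) = -27.625 cm.
m_1 = -(-27.625)/6.5 = 4.2500.
The intermediate image is virtual, 27.625 cm to the left of lens 1, so d_o2 = L - d_i1 = 17.5 - (-27.625) = 45.125 cm.
Second lens: d_i2 = 1/(1/26.5 - 1/(45.125)) = 64.205 cm.
m_2 = -(64.205)/(45.125) = -1.4228.
Overall magnification: m = m_1 m_2 = -6.0470.

-6.05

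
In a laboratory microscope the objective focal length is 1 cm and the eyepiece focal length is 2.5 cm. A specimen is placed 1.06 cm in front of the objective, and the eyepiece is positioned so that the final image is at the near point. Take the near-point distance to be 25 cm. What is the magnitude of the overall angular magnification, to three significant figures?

Objective: 1/d_i = 1/f_obj - 1/d_o = 1/1 - 1/1.06 = 0.05660 cm^-1, so d_i = 17.667 cm.
m_obj = -d_i/d_o = -17.667/1.06 = -16.667.
Eyepiece angular magnification (image at near point): M_eye = 1 + D/f_e = 1 + 25/2.5 = 11.000.
Overall M = m_obj x M_eye = (-16.667)(11.000) = -183.33.
|M| = 183.33.

183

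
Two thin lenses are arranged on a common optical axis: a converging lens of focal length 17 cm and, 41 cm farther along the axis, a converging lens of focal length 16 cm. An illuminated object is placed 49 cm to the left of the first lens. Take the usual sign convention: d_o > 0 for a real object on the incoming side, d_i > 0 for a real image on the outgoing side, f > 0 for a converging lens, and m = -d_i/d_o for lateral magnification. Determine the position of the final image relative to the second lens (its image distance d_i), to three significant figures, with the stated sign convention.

Lens 1: 1/d_i1 = 1/f_1 - 1/d_o1 = 1/17 - 1/49 = 0.03842 cm^-1, so d_i1 = 26.031 cm.
The intermediate image is 26.031 cm to the right of lens 1, so d_o2 = L - d_i1 = 41 - 26.031 = 14.969 cm.
Lens 2: 1/d_i2 = 1/f_2 - 1/d_o2 = 1/16 - 1/(14.969) = -0.00431 cm^-1, so d_i2 = -232.242 cm.

-232 cm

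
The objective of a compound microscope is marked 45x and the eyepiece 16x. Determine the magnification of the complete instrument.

The overall magnification of a compound microscope is the product of the objective and eyepiece magnifications:
M = M_obj x M_eye = 45 x 16 = 720.

720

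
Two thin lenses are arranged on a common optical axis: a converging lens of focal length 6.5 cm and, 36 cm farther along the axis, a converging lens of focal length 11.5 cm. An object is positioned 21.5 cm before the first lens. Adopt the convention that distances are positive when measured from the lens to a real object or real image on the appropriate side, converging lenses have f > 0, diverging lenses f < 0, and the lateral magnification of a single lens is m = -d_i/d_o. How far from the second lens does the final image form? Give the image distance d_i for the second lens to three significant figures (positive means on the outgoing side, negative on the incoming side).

20.2 cm

Lens 1: 1/d_i1 = 1/f_1 - 1/d_o1 = 1/6.5 - 1/21.5 = 0.10733 cm^-1, so d_i1 = 9.317 cm.
The intermediate image is 9.317 cm to the right of lens 1, so d_o2 = L - d_i1 = 36 - 9.317 = 26.683 cm.
Lens 2: 1/d_i2 = 1/f_2 - 1/d_o2 = 1/11.5 - 1/(26.683) = 0.04948 cm^-1, so d_i2 = 20.210 cm.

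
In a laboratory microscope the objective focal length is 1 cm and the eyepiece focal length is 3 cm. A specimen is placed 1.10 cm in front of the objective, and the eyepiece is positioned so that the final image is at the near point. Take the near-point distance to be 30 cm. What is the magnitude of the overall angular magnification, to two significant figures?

Objective: 1/d_i = 1/f_obj - 1/d_o = 1/1 - 1/1.10 = 0.09091 cm^-1, so d_i = 11.000 cm.
m_obj = -d_i/d_o = -11.000/1.10 = -10.000.
Eyepiece angular magnification (image at near point): M_eye = 1 + D/f_e = 1 + 30/3 = 11.000.
Overall M = m_obj x M_eye = (-10.000)(11.000) = -110.00.
|M| = 110.00.

110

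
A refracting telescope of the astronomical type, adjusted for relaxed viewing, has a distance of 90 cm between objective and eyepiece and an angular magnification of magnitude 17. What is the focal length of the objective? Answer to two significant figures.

85 cm

In normal adjustment the tube length equals f_obj + f_eye and |M| = f_obj/f_eye.
So f_obj = 17 f_eye and 17 f_eye + f_eye = 90 cm, giving f_eye = 90/18 = 5.000 cm and f_obj = 85.000 cm.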